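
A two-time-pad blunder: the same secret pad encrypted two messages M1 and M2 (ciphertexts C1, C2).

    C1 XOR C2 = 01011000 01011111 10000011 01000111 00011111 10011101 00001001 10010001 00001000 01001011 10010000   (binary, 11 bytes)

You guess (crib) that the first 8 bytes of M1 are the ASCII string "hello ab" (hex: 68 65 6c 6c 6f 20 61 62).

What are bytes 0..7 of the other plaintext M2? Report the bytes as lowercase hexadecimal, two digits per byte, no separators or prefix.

Since C1 ⊕ C2 = M1 ⊕ M2, XORing with the guessed M1 bytes yields the corresponding M2 bytes: M2 = (C1 ⊕ C2) ⊕ M1.
byte 0: 58 xor 68 = 30
byte 1: 5f xor 65 = 3a
byte 2: 83 xor 6c = ef
byte 3: 47 xor 6c = 2b
byte 4: 1f xor 6f = 70
byte 5: 9d xor 20 = bd
byte 6: 09 xor 61 = 68
byte 7: 91 xor 62 = f3

303aef2b70bd68f3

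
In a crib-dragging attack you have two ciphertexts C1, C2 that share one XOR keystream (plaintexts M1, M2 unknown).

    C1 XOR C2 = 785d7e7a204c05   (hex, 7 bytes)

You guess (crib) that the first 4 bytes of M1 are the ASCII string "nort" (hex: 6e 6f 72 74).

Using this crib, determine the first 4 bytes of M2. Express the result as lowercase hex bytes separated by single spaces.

Since C1 ⊕ C2 = M1 ⊕ M2, XORing with the guessed M1 bytes yields the corresponding M2 bytes: M2 = (C1 ⊕ C2) ⊕ M1.
78 xor 6e = 16
5d xor 6f = 32
7e xor 72 = 0c
7a xor 74 = 0e

16 32 0c 0e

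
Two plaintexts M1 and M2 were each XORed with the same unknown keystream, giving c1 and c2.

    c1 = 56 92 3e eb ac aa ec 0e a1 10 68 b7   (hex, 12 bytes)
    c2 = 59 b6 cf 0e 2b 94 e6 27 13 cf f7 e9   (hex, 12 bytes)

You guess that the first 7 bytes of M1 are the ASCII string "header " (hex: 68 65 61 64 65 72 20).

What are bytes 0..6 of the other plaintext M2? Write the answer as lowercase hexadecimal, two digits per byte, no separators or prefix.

First, c1 ⊕ c2 = (M1 ⊕ K) ⊕ (M2 ⊕ K) = M1 ⊕ M2, so the key drops out. Then M2 = (M1 ⊕ M2) ⊕ M1 over the first 7 bytes.
byte 0: (56 ^ 59) ^ 68 = 0f ^ 68 = 67
byte 1: (92 ^ b6) ^ 65 = 24 ^ 65 = 41
byte 2: (3e ^ cf) ^ 61 = f1 ^ 61 = 90
byte 3: (eb ^ 0e) ^ 64 = e5 ^ 64 = 81
byte 4: (ac ^ 2b) ^ 65 = 87 ^ 65 = e2
byte 5: (aa ^ 94) ^ 72 = 3e ^ 72 = 4c
byte 6: (ec ^ e6) ^ 20 = 0a ^ 20 = 2a

67419081e24c2a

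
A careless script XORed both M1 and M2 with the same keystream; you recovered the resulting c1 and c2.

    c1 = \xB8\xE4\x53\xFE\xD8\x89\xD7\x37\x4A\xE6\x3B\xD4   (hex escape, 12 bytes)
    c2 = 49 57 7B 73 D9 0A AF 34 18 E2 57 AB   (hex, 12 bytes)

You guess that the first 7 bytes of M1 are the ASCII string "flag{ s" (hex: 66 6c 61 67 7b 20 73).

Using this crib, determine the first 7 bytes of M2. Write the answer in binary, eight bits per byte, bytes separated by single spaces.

10010111 11011111 01001001 11101010 01111010 10100011 00001011

First, c1 ⊕ c2 = (M1 ⊕ K) ⊕ (M2 ⊕ K) = M1 ⊕ M2, so the key drops out. Then M2 = (M1 ⊕ M2) ⊕ M1 over the first 7 bytes.
byte 0: (b8 XOR 49) XOR 66 = f1 XOR 66 = 97
byte 1: (e4 XOR 57) XOR 6c = b3 XOR 6c = df
byte 2: (53 XOR 7b) XOR 61 = 28 XOR 61 = 49
byte 3: (fe XOR 73) XOR 67 = 8d XOR 67 = ea
byte 4: (d8 XOR d9) XOR 7b = 01 XOR 7b = 7a
byte 5: (89 XOR 0a) XOR 20 = 83 XOR 20 = a3
byte 6: (d7 XOR af) XOR 73 = 78 XOR 73 = 0b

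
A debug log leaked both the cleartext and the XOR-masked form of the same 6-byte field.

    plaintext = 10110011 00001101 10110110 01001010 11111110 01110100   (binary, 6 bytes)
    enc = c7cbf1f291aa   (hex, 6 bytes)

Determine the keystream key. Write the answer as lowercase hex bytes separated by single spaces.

74 c6 47 b8 6f de

Since enc = plaintext ⊕ key, XORing both sides with plaintext gives key = plaintext ⊕ enc.
byte 0: b3 ⊕ c7 = 74
byte 1: 0d ⊕ cb = c6
byte 2: b6 ⊕ f1 = 47
byte 3: 4a ⊕ f2 = b8
byte 4: fe ⊕ 91 = 6f
byte 5: 74 ⊕ aa = de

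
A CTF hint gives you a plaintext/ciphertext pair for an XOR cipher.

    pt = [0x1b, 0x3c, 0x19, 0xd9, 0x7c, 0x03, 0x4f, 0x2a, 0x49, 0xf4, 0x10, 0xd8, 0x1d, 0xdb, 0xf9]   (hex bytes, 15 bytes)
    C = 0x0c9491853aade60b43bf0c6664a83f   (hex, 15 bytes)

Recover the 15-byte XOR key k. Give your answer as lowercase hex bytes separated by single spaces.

17 a8 88 5c 46 ae a9 21 0a 4b 1c be 79 73 c6

Since C = pt ⊕ k, XORing both sides with pt gives k = pt ⊕ C.
00011011 ^ 00001100 = 00010111
00111100 ^ 10010100 = 10101000
00011001 ^ 10010001 = 10001000
11011001 ^ 10000101 = 01011100
01111100 ^ 00111010 = 01000110
00000011 ^ 10101101 = 10101110
01001111 ^ 11100110 = 10101001
00101010 ^ 00001011 = 00100001
01001001 ^ 01000011 = 00001010
11110100 ^ 10111111 = 01001011
00010000 ^ 00001100 = 00011100
11011000 ^ 01100110 = 10111110
00011101 ^ 01100100 = 01111001
11011011 ^ 10101000 = 01110011
11111001 ^ 00111111 = 11000110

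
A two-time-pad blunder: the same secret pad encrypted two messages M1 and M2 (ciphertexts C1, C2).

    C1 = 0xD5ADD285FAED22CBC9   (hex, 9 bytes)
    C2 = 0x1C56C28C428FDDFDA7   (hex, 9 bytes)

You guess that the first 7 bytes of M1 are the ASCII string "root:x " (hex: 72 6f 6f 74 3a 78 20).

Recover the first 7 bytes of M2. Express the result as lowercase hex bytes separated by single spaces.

bb 94 7f 7d 82 1a df

First, C1 ⊕ C2 = (M1 ⊕ K) ⊕ (M2 ⊕ K) = M1 ⊕ M2, so the key drops out. Then M2 = (M1 ⊕ M2) ⊕ M1 over the first 7 bytes.
byte 0: (d5 ^ 1c) ^ 72 = c9 ^ 72 = bb
byte 1: (ad ^ 56) ^ 6f = fb ^ 6f = 94
byte 2: (d2 ^ c2) ^ 6f = 10 ^ 6f = 7f
byte 3: (85 ^ 8c) ^ 74 = 09 ^ 74 = 7d
byte 4: (fa ^ 42) ^ 3a = b8 ^ 3a = 82
byte 5: (ed ^ 8f) ^ 78 = 62 ^ 78 = 1a
byte 6: (22 ^ dd) ^ 20 = ff ^ 20 = df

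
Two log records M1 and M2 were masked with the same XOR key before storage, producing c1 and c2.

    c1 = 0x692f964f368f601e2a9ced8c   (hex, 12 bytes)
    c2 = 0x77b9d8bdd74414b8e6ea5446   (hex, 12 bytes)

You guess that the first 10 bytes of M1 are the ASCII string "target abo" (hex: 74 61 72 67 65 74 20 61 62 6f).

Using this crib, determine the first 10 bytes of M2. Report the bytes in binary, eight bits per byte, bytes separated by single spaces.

First, c1 ⊕ c2 = (M1 ⊕ K) ⊕ (M2 ⊕ K) = M1 ⊕ M2, so the key drops out. Then M2 = (M1 ⊕ M2) ⊕ M1 over the first 10 bytes.
byte 0: (69 XOR 77) XOR 74 = 1e XOR 74 = 6a
byte 1: (2f XOR b9) XOR 61 = 96 XOR 61 = f7
byte 2: (96 XOR d8) XOR 72 = 4e XOR 72 = 3c
byte 3: (4f XOR bd) XOR 67 = f2 XOR 67 = 95
byte 4: (36 XOR d7) XOR 65 = e1 XOR 65 = 84
byte 5: (8f XOR 44) XOR 74 = cb XOR 74 = bf
byte 6: (60 XOR 14) XOR 20 = 74 XOR 20 = 54
byte 7: (1e XOR b8) XOR 61 = a6 XOR 61 = c7
byte 8: (2a XOR e6) XOR 62 = cc XOR 62 = ae
byte 9: (9c XOR ea) XOR 6f = 76 XOR 6f = 19

01101010 11110111 00111100 10010101 10000100 10111111 01010100 11000111 10101110 00011001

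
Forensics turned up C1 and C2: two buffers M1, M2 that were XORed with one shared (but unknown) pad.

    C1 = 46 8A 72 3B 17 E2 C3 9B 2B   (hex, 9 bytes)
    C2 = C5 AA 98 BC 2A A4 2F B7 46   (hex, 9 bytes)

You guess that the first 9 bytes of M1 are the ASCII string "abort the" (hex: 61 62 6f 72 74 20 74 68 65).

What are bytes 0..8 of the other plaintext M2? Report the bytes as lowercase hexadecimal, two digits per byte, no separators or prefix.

e24285f54966984408

First, C1 ⊕ C2 = (M1 ⊕ K) ⊕ (M2 ⊕ K) = M1 ⊕ M2, so the key drops out. Then M2 = (M1 ⊕ M2) ⊕ M1 over the first 9 bytes.
byte 0: (46 XOR c5) XOR 61 = 83 XOR 61 = e2
byte 1: (8a XOR aa) XOR 62 = 20 XOR 62 = 42
byte 2: (72 XOR 98) XOR 6f = ea XOR 6f = 85
byte 3: (3b XOR bc) XOR 72 = 87 XOR 72 = f5
byte 4: (17 XOR 2a) XOR 74 = 3d XOR 74 = 49
byte 5: (e2 XOR a4) XOR 20 = 46 XOR 20 = 66
byte 6: (c3 XOR 2f) XOR 74 = ec XOR 74 = 98
byte 7: (9b XOR b7) XOR 68 = 2c XOR 68 = 44
byte 8: (2b XOR 46) XOR 65 = 6d XOR 65 = 08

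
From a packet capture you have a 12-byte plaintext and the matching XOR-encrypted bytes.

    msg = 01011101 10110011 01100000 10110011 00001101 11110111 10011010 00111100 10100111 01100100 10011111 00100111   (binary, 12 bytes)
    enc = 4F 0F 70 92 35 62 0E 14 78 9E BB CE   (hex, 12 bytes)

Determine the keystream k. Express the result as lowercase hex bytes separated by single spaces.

Since enc = msg ⊕ k, XORing both sides with msg gives k = msg ⊕ enc.
5d ^ 4f = 12
b3 ^ 0f = bc
60 ^ 70 = 10
b3 ^ 92 = 21
0d ^ 35 = 38
f7 ^ 62 = 95
9a ^ 0e = 94
3c ^ 14 = 28
a7 ^ 78 = df
64 ^ 9e = fa
9f ^ bb = 24
27 ^ ce = e9

12 bc 10 21 38 95 94 28 df fa 24 e9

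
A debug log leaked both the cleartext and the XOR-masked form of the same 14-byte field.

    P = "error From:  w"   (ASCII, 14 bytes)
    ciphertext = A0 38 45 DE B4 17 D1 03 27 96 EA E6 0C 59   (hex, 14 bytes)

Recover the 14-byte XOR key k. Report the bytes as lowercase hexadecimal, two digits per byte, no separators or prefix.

c54a37b1c637977148fbd0c62c2e

Since ciphertext = P ⊕ k, XORing both sides with P gives k = P ⊕ ciphertext.
65 XOR a0 = c5
72 XOR 38 = 4a
72 XOR 45 = 37
6f XOR de = b1
72 XOR b4 = c6
20 XOR 17 = 37
46 XOR d1 = 97
72 XOR 03 = 71
6f XOR 27 = 48
6d XOR 96 = fb
3a XOR ea = d0
20 XOR e6 = c6
20 XOR 0c = 2c
77 XOR 59 = 2e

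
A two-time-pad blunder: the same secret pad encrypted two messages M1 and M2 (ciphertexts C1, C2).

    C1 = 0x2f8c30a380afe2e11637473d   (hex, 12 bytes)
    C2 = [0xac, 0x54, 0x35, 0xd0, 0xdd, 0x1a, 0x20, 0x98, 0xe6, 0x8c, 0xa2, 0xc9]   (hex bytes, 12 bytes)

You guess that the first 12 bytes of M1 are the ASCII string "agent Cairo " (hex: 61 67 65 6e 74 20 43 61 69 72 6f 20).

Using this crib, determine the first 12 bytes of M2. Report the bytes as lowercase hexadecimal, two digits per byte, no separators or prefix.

First, C1 ⊕ C2 = (M1 ⊕ K) ⊕ (M2 ⊕ K) = M1 ⊕ M2, so the key drops out. Then M2 = (M1 ⊕ M2) ⊕ M1 over the first 12 bytes.
byte 0: (2f XOR ac) XOR 61 = 83 XOR 61 = e2
byte 1: (8c XOR 54) XOR 67 = d8 XOR 67 = bf
byte 2: (30 XOR 35) XOR 65 = 05 XOR 65 = 60
byte 3: (a3 XOR d0) XOR 6e = 73 XOR 6e = 1d
byte 4: (80 XOR dd) XOR 74 = 5d XOR 74 = 29
byte 5: (af XOR 1a) XOR 20 = b5 XOR 20 = 95
byte 6: (e2 XOR 20) XOR 43 = c2 XOR 43 = 81
byte 7: (e1 XOR 98) XOR 61 = 79 XOR 61 = 18
byte 8: (16 XOR e6) XOR 69 = f0 XOR 69 = 99
byte 9: (37 XOR 8c) XOR 72 = bb XOR 72 = c9
byte 10: (47 XOR a2) XOR 6f = e5 XOR 6f = 8a
byte 11: (3d XOR c9) XOR 20 = f4 XOR 20 = d4

e2bf601d2995811899c98ad4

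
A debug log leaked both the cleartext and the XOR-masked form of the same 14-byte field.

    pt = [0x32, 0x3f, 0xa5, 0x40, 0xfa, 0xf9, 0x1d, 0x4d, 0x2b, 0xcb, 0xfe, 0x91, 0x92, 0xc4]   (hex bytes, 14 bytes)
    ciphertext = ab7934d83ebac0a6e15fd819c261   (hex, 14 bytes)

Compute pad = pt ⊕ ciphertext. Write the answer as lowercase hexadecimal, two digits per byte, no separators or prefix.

Since ciphertext = pt ⊕ pad, XORing both sides with pt gives pad = pt ⊕ ciphertext.
byte 0:  50 xor 171 = 153
byte 1:  63 xor 121 =  70
byte 2: 165 xor  52 = 145
byte 3:  64 xor 216 = 152
byte 4: 250 xor  62 = 196
byte 5: 249 xor 186 =  67
byte 6:  29 xor 192 = 221
byte 7:  77 xor 166 = 235
byte 8:  43 xor 225 = 202
byte 9: 203 xor  95 = 148
byte 10: 254 xor 216 =  38
byte 11: 145 xor  25 = 136
byte 12: 146 xor 194 =  80
byte 13: 196 xor  97 = 165

99469198c443ddebca94268850a5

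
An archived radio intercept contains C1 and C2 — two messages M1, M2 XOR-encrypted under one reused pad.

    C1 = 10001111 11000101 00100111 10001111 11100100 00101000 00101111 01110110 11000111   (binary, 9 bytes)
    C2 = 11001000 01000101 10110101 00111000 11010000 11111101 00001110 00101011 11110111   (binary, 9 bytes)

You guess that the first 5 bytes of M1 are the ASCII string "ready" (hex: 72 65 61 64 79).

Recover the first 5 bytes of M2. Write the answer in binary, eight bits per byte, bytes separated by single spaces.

First, C1 ⊕ C2 = (M1 ⊕ K) ⊕ (M2 ⊕ K) = M1 ⊕ M2, so the key drops out. Then M2 = (M1 ⊕ M2) ⊕ M1 over the first 5 bytes.
byte 0: (8f ^ c8) ^ 72 = 47 ^ 72 = 35
byte 1: (c5 ^ 45) ^ 65 = 80 ^ 65 = e5
byte 2: (27 ^ b5) ^ 61 = 92 ^ 61 = f3
byte 3: (8f ^ 38) ^ 64 = b7 ^ 64 = d3
byte 4: (e4 ^ d0) ^ 79 = 34 ^ 79 = 4d

00110101 11100101 11110011 11010011 01001101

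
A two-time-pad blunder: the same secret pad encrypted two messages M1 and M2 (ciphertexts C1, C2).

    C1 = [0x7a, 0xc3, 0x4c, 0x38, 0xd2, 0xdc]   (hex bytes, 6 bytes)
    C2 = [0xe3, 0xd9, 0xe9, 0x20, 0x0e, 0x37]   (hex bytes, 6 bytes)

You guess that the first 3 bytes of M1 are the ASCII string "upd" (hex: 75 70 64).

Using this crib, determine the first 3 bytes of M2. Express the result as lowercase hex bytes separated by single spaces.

First, C1 ⊕ C2 = (M1 ⊕ K) ⊕ (M2 ⊕ K) = M1 ⊕ M2, so the key drops out. Then M2 = (M1 ⊕ M2) ⊕ M1 over the first 3 bytes.
byte 0: (7a xor e3) xor 75 = 99 xor 75 = ec
byte 1: (c3 xor d9) xor 70 = 1a xor 70 = 6a
byte 2: (4c xor e9) xor 64 = a5 xor 64 = c1

ec 6a c1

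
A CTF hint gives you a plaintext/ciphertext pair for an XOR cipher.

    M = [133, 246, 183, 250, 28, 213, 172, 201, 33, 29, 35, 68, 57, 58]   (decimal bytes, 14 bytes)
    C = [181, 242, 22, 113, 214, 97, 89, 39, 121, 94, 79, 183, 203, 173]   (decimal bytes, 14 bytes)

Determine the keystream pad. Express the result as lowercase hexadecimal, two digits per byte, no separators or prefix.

3004a18bcab4f5ee58436cf3f297

Since C = M ⊕ pad, XORing both sides with M gives pad = M ⊕ C.
85 ^ b5 = 30
f6 ^ f2 = 04
b7 ^ 16 = a1
fa ^ 71 = 8b
1c ^ d6 = ca
d5 ^ 61 = b4
ac ^ 59 = f5
c9 ^ 27 = ee
21 ^ 79 = 58
1d ^ 5e = 43
23 ^ 4f = 6c
44 ^ b7 = f3
39 ^ cb = f2
3a ^ ad = 97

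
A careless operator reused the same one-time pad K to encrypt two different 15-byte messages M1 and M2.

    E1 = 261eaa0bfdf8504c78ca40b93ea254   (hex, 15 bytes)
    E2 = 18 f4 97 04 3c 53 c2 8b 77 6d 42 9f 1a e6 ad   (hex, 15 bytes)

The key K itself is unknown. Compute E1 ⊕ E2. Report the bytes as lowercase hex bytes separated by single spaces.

E1 ⊕ E2 = (M1 ⊕ K) ⊕ (M2 ⊕ K) = M1 ⊕ M2 — the shared key cancels under XOR.
26 XOR 18 = 3e
1e XOR f4 = ea
aa XOR 97 = 3d
0b XOR 04 = 0f
fd XOR 3c = c1
f8 XOR 53 = ab
50 XOR c2 = 92
4c XOR 8b = c7
78 XOR 77 = 0f
ca XOR 6d = a7
40 XOR 42 = 02
b9 XOR 9f = 26
3e XOR 1a = 24
a2 XOR e6 = 44
54 XOR ad = f9

3e ea 3d 0f c1 ab 92 c7 0f a7 02 26 24 44 f9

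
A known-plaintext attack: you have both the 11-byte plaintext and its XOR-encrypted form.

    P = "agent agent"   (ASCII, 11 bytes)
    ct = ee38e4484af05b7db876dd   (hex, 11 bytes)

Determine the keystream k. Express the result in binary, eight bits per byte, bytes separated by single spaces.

10001111 01011111 10000001 00100110 00111110 11010000 00111010 00011010 11011101 00011000 10101001

Since ct = P ⊕ k, XORing both sides with P gives k = P ⊕ ct.
61 ⊕ ee = 8f
67 ⊕ 38 = 5f
65 ⊕ e4 = 81
6e ⊕ 48 = 26
74 ⊕ 4a = 3e
20 ⊕ f0 = d0
61 ⊕ 5b = 3a
67 ⊕ 7d = 1a
65 ⊕ b8 = dd
6e ⊕ 76 = 18
74 ⊕ dd = a9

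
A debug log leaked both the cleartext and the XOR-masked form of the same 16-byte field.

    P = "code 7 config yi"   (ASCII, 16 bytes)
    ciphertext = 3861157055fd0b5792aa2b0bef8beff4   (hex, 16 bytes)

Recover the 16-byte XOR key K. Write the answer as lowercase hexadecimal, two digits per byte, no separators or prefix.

Since ciphertext = P ⊕ K, XORing both sides with P gives K = P ⊕ ciphertext.
byte 0: 63 ^ 38 = 5b
byte 1: 6f ^ 61 = 0e
byte 2: 64 ^ 15 = 71
byte 3: 65 ^ 70 = 15
byte 4: 20 ^ 55 = 75
byte 5: 37 ^ fd = ca
byte 6: 20 ^ 0b = 2b
byte 7: 63 ^ 57 = 34
byte 8: 6f ^ 92 = fd
byte 9: 6e ^ aa = c4
byte 10: 66 ^ 2b = 4d
byte 11: 69 ^ 0b = 62
byte 12: 67 ^ ef = 88
byte 13: 20 ^ 8b = ab
byte 14: 79 ^ ef = 96
byte 15: 69 ^ f4 = 9d

5b0e711575ca2b34fdc44d6288ab969d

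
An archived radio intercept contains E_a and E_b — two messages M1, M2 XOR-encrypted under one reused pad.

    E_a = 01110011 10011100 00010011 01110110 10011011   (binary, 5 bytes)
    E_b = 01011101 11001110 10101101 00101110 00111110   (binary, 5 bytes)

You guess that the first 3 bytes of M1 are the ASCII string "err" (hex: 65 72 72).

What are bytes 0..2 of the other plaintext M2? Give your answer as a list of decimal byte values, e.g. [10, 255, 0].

First, E_a ⊕ E_b = (M1 ⊕ K) ⊕ (M2 ⊕ K) = M1 ⊕ M2, so the key drops out. Then M2 = (M1 ⊕ M2) ⊕ M1 over the first 3 bytes.
byte 0: (73 ^ 5d) ^ 65 = 2e ^ 65 = 4b
byte 1: (9c ^ ce) ^ 72 = 52 ^ 72 = 20
byte 2: (13 ^ ad) ^ 72 = be ^ 72 = cc

[75, 32, 204]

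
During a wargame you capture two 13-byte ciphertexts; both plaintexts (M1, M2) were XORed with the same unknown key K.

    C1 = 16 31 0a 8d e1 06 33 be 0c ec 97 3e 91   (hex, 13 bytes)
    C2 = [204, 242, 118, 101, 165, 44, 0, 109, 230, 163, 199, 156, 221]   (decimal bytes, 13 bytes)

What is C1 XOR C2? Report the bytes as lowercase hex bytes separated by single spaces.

C1 ⊕ C2 = (M1 ⊕ K) ⊕ (M2 ⊕ K) = M1 ⊕ M2 — the shared key cancels under XOR.
byte 0: 16 xor cc = da
byte 1: 31 xor f2 = c3
byte 2: 0a xor 76 = 7c
byte 3: 8d xor 65 = e8
byte 4: e1 xor a5 = 44
byte 5: 06 xor 2c = 2a
byte 6: 33 xor 00 = 33
byte 7: be xor 6d = d3
byte 8: 0c xor e6 = ea
byte 9: ec xor a3 = 4f
byte 10: 97 xor c7 = 50
byte 11: 3e xor 9c = a2
byte 12: 91 xor dd = 4c

da c3 7c e8 44 2a 33 d3 ea 4f 50 a2 4c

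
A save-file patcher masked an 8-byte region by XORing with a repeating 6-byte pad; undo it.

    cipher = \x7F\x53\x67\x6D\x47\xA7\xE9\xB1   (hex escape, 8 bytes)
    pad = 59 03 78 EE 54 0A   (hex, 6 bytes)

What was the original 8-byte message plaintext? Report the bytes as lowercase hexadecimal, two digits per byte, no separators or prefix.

26501f8313adb0b2

The 6-byte key repeats, so the effective keystream is 59 03 78 ee 54 0a 59 03.
byte 0: 7f ^ 59 = 26
byte 1: 53 ^ 03 = 50
byte 2: 67 ^ 78 = 1f
byte 3: 6d ^ ee = 83
byte 4: 47 ^ 54 = 13
byte 5: a7 ^ 0a = ad
byte 6: e9 ^ 59 = b0
byte 7: b1 ^ 03 = b2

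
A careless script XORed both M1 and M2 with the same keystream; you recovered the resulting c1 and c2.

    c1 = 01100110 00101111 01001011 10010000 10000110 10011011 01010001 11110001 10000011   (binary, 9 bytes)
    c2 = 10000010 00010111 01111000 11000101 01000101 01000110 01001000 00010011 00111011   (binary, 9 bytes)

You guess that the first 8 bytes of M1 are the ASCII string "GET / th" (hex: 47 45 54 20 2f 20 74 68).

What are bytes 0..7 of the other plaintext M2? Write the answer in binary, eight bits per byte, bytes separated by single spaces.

10100011 01111101 01100111 01110101 11101100 11111101 01101101 10001010

First, c1 ⊕ c2 = (M1 ⊕ K) ⊕ (M2 ⊕ K) = M1 ⊕ M2, so the key drops out. Then M2 = (M1 ⊕ M2) ⊕ M1 over the first 8 bytes.
byte 0: (66 ^ 82) ^ 47 = e4 ^ 47 = a3
byte 1: (2f ^ 17) ^ 45 = 38 ^ 45 = 7d
byte 2: (4b ^ 78) ^ 54 = 33 ^ 54 = 67
byte 3: (90 ^ c5) ^ 20 = 55 ^ 20 = 75
byte 4: (86 ^ 45) ^ 2f = c3 ^ 2f = ec
byte 5: (9b ^ 46) ^ 20 = dd ^ 20 = fd
byte 6: (51 ^ 48) ^ 74 = 19 ^ 74 = 6d
byte 7: (f1 ^ 13) ^ 68 = e2 ^ 68 = 8a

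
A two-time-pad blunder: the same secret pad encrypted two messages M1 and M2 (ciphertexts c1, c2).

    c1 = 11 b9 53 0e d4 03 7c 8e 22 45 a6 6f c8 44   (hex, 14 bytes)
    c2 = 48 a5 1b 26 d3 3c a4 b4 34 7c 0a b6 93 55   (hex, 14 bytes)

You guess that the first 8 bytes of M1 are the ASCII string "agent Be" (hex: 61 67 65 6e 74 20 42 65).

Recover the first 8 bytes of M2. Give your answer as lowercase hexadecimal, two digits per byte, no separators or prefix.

387b2d46731f9a5f

First, c1 ⊕ c2 = (M1 ⊕ K) ⊕ (M2 ⊕ K) = M1 ⊕ M2, so the key drops out. Then M2 = (M1 ⊕ M2) ⊕ M1 over the first 8 bytes.
byte 0: (11 xor 48) xor 61 = 59 xor 61 = 38
byte 1: (b9 xor a5) xor 67 = 1c xor 67 = 7b
byte 2: (53 xor 1b) xor 65 = 48 xor 65 = 2d
byte 3: (0e xor 26) xor 6e = 28 xor 6e = 46
byte 4: (d4 xor d3) xor 74 = 07 xor 74 = 73
byte 5: (03 xor 3c) xor 20 = 3f xor 20 = 1f
byte 6: (7c xor a4) xor 42 = d8 xor 42 = 9a
byte 7: (8e xor b4) xor 65 = 3a xor 65 = 5f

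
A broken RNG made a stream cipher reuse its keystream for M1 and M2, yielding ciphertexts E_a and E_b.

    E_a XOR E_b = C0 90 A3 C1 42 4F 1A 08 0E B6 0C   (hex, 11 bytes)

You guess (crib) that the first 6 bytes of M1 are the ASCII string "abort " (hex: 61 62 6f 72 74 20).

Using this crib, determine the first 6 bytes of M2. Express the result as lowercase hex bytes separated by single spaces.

Since E_a ⊕ E_b = M1 ⊕ M2, XORing with the guessed M1 bytes yields the corresponding M2 bytes: M2 = (E_a ⊕ E_b) ⊕ M1.
11000000 ^ 01100001 = 10100001
10010000 ^ 01100010 = 11110010
10100011 ^ 01101111 = 11001100
11000001 ^ 01110010 = 10110011
01000010 ^ 01110100 = 00110110
01001111 ^ 00100000 = 01101111

a1 f2 cc b3 36 6f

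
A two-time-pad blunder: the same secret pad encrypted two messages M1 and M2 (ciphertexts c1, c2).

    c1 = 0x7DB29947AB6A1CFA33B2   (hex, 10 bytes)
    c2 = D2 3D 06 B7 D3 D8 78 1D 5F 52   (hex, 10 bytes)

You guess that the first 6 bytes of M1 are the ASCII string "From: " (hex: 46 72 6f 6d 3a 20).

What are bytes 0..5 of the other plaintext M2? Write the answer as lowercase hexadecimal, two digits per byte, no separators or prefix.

e9fdf09d4292

First, c1 ⊕ c2 = (M1 ⊕ K) ⊕ (M2 ⊕ K) = M1 ⊕ M2, so the key drops out. Then M2 = (M1 ⊕ M2) ⊕ M1 over the first 6 bytes.
byte 0: (7d ⊕ d2) ⊕ 46 = af ⊕ 46 = e9
byte 1: (b2 ⊕ 3d) ⊕ 72 = 8f ⊕ 72 = fd
byte 2: (99 ⊕ 06) ⊕ 6f = 9f ⊕ 6f = f0
byte 3: (47 ⊕ b7) ⊕ 6d = f0 ⊕ 6d = 9d
byte 4: (ab ⊕ d3) ⊕ 3a = 78 ⊕ 3a = 42
byte 5: (6a ⊕ d8) ⊕ 20 = b2 ⊕ 20 = 92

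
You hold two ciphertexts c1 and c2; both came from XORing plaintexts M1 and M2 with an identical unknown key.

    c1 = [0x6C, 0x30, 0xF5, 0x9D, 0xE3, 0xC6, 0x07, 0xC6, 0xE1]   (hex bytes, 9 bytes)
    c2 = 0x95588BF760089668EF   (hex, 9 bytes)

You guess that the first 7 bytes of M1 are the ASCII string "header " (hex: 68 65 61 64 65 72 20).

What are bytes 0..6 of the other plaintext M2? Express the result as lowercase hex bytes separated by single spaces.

91 0d 1f 0e e6 bc b1

First, c1 ⊕ c2 = (M1 ⊕ K) ⊕ (M2 ⊕ K) = M1 ⊕ M2, so the key drops out. Then M2 = (M1 ⊕ M2) ⊕ M1 over the first 7 bytes.
byte 0: (6c ^ 95) ^ 68 = f9 ^ 68 = 91
byte 1: (30 ^ 58) ^ 65 = 68 ^ 65 = 0d
byte 2: (f5 ^ 8b) ^ 61 = 7e ^ 61 = 1f
byte 3: (9d ^ f7) ^ 64 = 6a ^ 64 = 0e
byte 4: (e3 ^ 60) ^ 65 = 83 ^ 65 = e6
byte 5: (c6 ^ 08) ^ 72 = ce ^ 72 = bc
byte 6: (07 ^ 96) ^ 20 = 91 ^ 20 = b1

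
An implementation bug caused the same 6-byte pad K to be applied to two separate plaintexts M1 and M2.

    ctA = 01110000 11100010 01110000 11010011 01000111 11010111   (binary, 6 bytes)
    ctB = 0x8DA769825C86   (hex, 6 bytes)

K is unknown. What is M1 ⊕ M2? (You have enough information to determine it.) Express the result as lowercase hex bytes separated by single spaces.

ctA ⊕ ctB = (M1 ⊕ K) ⊕ (M2 ⊕ K) = M1 ⊕ M2 — the shared key cancels under XOR.
70 ^ 8d = fd
e2 ^ a7 = 45
70 ^ 69 = 19
d3 ^ 82 = 51
47 ^ 5c = 1b
d7 ^ 86 = 51

fd 45 19 51 1b 51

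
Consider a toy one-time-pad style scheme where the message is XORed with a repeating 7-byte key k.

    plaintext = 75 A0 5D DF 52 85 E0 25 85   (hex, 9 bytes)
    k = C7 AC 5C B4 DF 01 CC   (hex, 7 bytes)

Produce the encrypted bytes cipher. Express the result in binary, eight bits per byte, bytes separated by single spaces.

The 7-byte key repeats, so the effective keystream is c7 ac 5c b4 df 01 cc c7 ac.
byte 0: 75 ^ c7 = b2
byte 1: a0 ^ ac = 0c
byte 2: 5d ^ 5c = 01
byte 3: df ^ b4 = 6b
byte 4: 52 ^ df = 8d
byte 5: 85 ^ 01 = 84
byte 6: e0 ^ cc = 2c
byte 7: 25 ^ c7 = e2
byte 8: 85 ^ ac = 29

10110010 00001100 00000001 01101011 10001101 10000100 00101100 11100010 00101001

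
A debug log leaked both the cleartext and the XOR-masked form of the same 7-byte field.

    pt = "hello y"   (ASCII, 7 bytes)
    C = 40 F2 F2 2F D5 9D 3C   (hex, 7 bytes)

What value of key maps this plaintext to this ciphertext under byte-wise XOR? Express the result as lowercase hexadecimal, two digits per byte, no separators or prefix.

Since C = pt ⊕ key, XORing both sides with pt gives key = pt ⊕ C.
104 ^  64 =  40
101 ^ 242 = 151
108 ^ 242 = 158
108 ^  47 =  67
111 ^ 213 = 186
 32 ^ 157 = 189
121 ^  60 =  69

28979e43babd45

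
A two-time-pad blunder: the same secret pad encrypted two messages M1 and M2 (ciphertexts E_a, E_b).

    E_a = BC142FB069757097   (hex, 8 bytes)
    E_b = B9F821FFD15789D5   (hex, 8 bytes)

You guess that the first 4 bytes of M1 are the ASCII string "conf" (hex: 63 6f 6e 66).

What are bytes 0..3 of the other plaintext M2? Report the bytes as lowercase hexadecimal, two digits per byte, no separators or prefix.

66836029

First, E_a ⊕ E_b = (M1 ⊕ K) ⊕ (M2 ⊕ K) = M1 ⊕ M2, so the key drops out. Then M2 = (M1 ⊕ M2) ⊕ M1 over the first 4 bytes.
byte 0: (bc ⊕ b9) ⊕ 63 = 05 ⊕ 63 = 66
byte 1: (14 ⊕ f8) ⊕ 6f = ec ⊕ 6f = 83
byte 2: (2f ⊕ 21) ⊕ 6e = 0e ⊕ 6e = 60
byte 3: (b0 ⊕ ff) ⊕ 66 = 4f ⊕ 66 = 29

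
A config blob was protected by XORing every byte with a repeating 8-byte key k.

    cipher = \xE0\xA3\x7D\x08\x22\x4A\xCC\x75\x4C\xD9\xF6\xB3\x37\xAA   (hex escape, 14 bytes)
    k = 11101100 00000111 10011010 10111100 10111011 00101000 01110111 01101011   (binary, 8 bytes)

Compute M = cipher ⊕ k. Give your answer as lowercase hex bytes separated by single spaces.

0c a4 e7 b4 99 62 bb 1e a0 de 6c 0f 8c 82

The 8-byte key repeats, so the effective keystream is ec 07 9a bc bb 28 77 6b ec 07 9a bc bb 28.
byte 0: 11100000 XOR 11101100 = 00001100
byte 1: 10100011 XOR 00000111 = 10100100
byte 2: 01111101 XOR 10011010 = 11100111
byte 3: 00001000 XOR 10111100 = 10110100
byte 4: 00100010 XOR 10111011 = 10011001
byte 5: 01001010 XOR 00101000 = 01100010
byte 6: 11001100 XOR 01110111 = 10111011
byte 7: 01110101 XOR 01101011 = 00011110
byte 8: 01001100 XOR 11101100 = 10100000
byte 9: 11011001 XOR 00000111 = 11011110
byte 10: 11110110 XOR 10011010 = 01101100
byte 11: 10110011 XOR 10111100 = 00001111
byte 12: 00110111 XOR 10111011 = 10001100
byte 13: 10101010 XOR 00101000 = 10000010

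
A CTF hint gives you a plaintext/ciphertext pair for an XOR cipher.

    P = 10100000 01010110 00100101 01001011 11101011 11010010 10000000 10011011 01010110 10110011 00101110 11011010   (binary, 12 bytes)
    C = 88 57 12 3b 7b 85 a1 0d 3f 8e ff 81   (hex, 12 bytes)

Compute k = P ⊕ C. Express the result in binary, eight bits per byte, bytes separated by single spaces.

Since C = P ⊕ k, XORing both sides with P gives k = P ⊕ C.
160 ^ 136 =  40
 86 ^  87 =   1
 37 ^  18 =  55
 75 ^  59 = 112
235 ^ 123 = 144
210 ^ 133 =  87
128 ^ 161 =  33
155 ^  13 = 150
 86 ^  63 = 105
179 ^ 142 =  61
 46 ^ 255 = 209
218 ^ 129 =  91

00101000 00000001 00110111 01110000 10010000 01010111 00100001 10010110 01101001 00111101 11010001 01011011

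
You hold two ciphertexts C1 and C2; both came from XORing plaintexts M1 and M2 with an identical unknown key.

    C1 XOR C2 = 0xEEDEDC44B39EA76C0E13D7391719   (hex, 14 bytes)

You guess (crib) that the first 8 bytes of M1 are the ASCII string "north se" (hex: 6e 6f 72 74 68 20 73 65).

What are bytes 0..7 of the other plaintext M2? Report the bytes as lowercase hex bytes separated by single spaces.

80 b1 ae 30 db be d4 09

Since C1 ⊕ C2 = M1 ⊕ M2, XORing with the guessed M1 bytes yields the corresponding M2 bytes: M2 = (C1 ⊕ C2) ⊕ M1.
ee ^ 6e = 80
de ^ 6f = b1
dc ^ 72 = ae
44 ^ 74 = 30
b3 ^ 68 = db
9e ^ 20 = be
a7 ^ 73 = d4
6c ^ 65 = 09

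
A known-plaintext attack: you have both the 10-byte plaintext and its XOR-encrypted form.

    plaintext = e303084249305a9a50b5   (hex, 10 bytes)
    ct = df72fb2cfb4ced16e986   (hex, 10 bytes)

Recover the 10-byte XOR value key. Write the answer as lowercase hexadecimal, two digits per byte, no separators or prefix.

Since ct = plaintext ⊕ key, XORing both sides with plaintext gives key = plaintext ⊕ ct.
byte 0: 11100011 ^ 11011111 = 00111100
byte 1: 00000011 ^ 01110010 = 01110001
byte 2: 00001000 ^ 11111011 = 11110011
byte 3: 01000010 ^ 00101100 = 01101110
byte 4: 01001001 ^ 11111011 = 10110010
byte 5: 00110000 ^ 01001100 = 01111100
byte 6: 01011010 ^ 11101101 = 10110111
byte 7: 10011010 ^ 00010110 = 10001100
byte 8: 01010000 ^ 11101001 = 10111001
byte 9: 10110101 ^ 10000110 = 00110011

3c71f36eb27cb78cb933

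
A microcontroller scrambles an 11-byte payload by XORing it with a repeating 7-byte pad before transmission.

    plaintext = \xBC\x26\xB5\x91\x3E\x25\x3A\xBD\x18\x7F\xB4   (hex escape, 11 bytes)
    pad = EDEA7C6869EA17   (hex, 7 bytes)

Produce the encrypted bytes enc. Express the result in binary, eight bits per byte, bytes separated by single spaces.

01010001 11001100 11001001 11111001 01010111 11001111 00101101 01010000 11110010 00000011 11011100

The 7-byte key repeats, so the effective keystream is ed ea 7c 68 69 ea 17 ed ea 7c 68.
byte 0: bc ^ ed = 51
byte 1: 26 ^ ea = cc
byte 2: b5 ^ 7c = c9
byte 3: 91 ^ 68 = f9
byte 4: 3e ^ 69 = 57
byte 5: 25 ^ ea = cf
byte 6: 3a ^ 17 = 2d
byte 7: bd ^ ed = 50
byte 8: 18 ^ ea = f2
byte 9: 7f ^ 7c = 03
byte 10: b4 ^ 68 = dc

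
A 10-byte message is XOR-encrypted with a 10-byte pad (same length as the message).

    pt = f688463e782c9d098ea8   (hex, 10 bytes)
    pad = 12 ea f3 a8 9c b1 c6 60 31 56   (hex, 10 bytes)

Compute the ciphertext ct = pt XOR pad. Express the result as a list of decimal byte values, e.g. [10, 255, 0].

11110110 XOR 00010010 = 11100100
10001000 XOR 11101010 = 01100010
01000110 XOR 11110011 = 10110101
00111110 XOR 10101000 = 10010110
01111000 XOR 10011100 = 11100100
00101100 XOR 10110001 = 10011101
10011101 XOR 11000110 = 01011011
00001001 XOR 01100000 = 01101001
10001110 XOR 00110001 = 10111111
10101000 XOR 01010110 = 11111110

[228, 98, 181, 150, 228, 157, 91, 105, 191, 254]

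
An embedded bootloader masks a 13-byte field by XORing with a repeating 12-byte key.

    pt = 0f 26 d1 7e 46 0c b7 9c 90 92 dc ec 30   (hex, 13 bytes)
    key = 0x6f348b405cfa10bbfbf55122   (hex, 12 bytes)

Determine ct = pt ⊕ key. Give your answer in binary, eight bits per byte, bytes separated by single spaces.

The 12-byte key repeats, so the effective keystream is 6f 34 8b 40 5c fa 10 bb fb f5 51 22 6f.
byte 0: 0f xor 6f = 60
byte 1: 26 xor 34 = 12
byte 2: d1 xor 8b = 5a
byte 3: 7e xor 40 = 3e
byte 4: 46 xor 5c = 1a
byte 5: 0c xor fa = f6
byte 6: b7 xor 10 = a7
byte 7: 9c xor bb = 27
byte 8: 90 xor fb = 6b
byte 9: 92 xor f5 = 67
byte 10: dc xor 51 = 8d
byte 11: ec xor 22 = ce
byte 12: 30 xor 6f = 5f

01100000 00010010 01011010 00111110 00011010 11110110 10100111 00100111 01101011 01100111 10001101 11001110 01011111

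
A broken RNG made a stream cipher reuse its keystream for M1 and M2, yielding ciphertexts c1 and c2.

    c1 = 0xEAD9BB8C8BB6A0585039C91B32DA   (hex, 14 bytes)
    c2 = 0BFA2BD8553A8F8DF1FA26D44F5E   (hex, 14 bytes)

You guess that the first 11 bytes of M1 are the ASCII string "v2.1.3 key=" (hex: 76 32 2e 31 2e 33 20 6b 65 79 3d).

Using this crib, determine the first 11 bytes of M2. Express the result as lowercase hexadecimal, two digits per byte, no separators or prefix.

9711be65f0bf0fbec4bad2

First, c1 ⊕ c2 = (M1 ⊕ K) ⊕ (M2 ⊕ K) = M1 ⊕ M2, so the key drops out. Then M2 = (M1 ⊕ M2) ⊕ M1 over the first 11 bytes.
byte 0: (ea XOR 0b) XOR 76 = e1 XOR 76 = 97
byte 1: (d9 XOR fa) XOR 32 = 23 XOR 32 = 11
byte 2: (bb XOR 2b) XOR 2e = 90 XOR 2e = be
byte 3: (8c XOR d8) XOR 31 = 54 XOR 31 = 65
byte 4: (8b XOR 55) XOR 2e = de XOR 2e = f0
byte 5: (b6 XOR 3a) XOR 33 = 8c XOR 33 = bf
byte 6: (a0 XOR 8f) XOR 20 = 2f XOR 20 = 0f
byte 7: (58 XOR 8d) XOR 6b = d5 XOR 6b = be
byte 8: (50 XOR f1) XOR 65 = a1 XOR 65 = c4
byte 9: (39 XOR fa) XOR 79 = c3 XOR 79 = ba
byte 10: (c9 XOR 26) XOR 3d = ef XOR 3d = d2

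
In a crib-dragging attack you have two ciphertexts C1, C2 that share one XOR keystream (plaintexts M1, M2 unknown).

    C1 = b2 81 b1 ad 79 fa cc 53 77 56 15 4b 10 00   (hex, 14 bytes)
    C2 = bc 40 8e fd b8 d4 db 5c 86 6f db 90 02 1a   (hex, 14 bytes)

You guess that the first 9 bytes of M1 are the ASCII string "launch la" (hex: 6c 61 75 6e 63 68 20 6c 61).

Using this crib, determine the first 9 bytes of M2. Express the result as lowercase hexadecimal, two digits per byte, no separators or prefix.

First, C1 ⊕ C2 = (M1 ⊕ K) ⊕ (M2 ⊕ K) = M1 ⊕ M2, so the key drops out. Then M2 = (M1 ⊕ M2) ⊕ M1 over the first 9 bytes.
byte 0: (b2 XOR bc) XOR 6c = 0e XOR 6c = 62
byte 1: (81 XOR 40) XOR 61 = c1 XOR 61 = a0
byte 2: (b1 XOR 8e) XOR 75 = 3f XOR 75 = 4a
byte 3: (ad XOR fd) XOR 6e = 50 XOR 6e = 3e
byte 4: (79 XOR b8) XOR 63 = c1 XOR 63 = a2
byte 5: (fa XOR d4) XOR 68 = 2e XOR 68 = 46
byte 6: (cc XOR db) XOR 20 = 17 XOR 20 = 37
byte 7: (53 XOR 5c) XOR 6c = 0f XOR 6c = 63
byte 8: (77 XOR 86) XOR 61 = f1 XOR 61 = 90

62a04a3ea246376390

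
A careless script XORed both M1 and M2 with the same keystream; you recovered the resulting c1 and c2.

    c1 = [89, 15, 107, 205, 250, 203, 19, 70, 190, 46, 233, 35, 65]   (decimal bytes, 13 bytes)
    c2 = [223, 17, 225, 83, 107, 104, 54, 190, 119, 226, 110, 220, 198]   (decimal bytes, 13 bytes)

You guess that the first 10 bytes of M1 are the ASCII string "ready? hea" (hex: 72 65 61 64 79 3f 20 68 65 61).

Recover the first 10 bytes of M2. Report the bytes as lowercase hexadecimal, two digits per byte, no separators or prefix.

First, c1 ⊕ c2 = (M1 ⊕ K) ⊕ (M2 ⊕ K) = M1 ⊕ M2, so the key drops out. Then M2 = (M1 ⊕ M2) ⊕ M1 over the first 10 bytes.
byte 0: (59 xor df) xor 72 = 86 xor 72 = f4
byte 1: (0f xor 11) xor 65 = 1e xor 65 = 7b
byte 2: (6b xor e1) xor 61 = 8a xor 61 = eb
byte 3: (cd xor 53) xor 64 = 9e xor 64 = fa
byte 4: (fa xor 6b) xor 79 = 91 xor 79 = e8
byte 5: (cb xor 68) xor 3f = a3 xor 3f = 9c
byte 6: (13 xor 36) xor 20 = 25 xor 20 = 05
byte 7: (46 xor be) xor 68 = f8 xor 68 = 90
byte 8: (be xor 77) xor 65 = c9 xor 65 = ac
byte 9: (2e xor e2) xor 61 = cc xor 61 = ad

f47bebfae89c0590acad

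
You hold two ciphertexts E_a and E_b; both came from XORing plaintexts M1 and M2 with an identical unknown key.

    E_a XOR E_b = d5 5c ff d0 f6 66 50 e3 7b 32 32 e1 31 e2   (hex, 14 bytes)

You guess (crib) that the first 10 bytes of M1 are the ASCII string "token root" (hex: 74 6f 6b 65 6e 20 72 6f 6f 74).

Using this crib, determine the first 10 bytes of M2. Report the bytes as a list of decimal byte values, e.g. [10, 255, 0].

[161, 51, 148, 181, 152, 70, 34, 140, 20, 70]

Since E_a ⊕ E_b = M1 ⊕ M2, XORing with the guessed M1 bytes yields the corresponding M2 bytes: M2 = (E_a ⊕ E_b) ⊕ M1.
byte 0: 213 xor 116 = 161
byte 1:  92 xor 111 =  51
byte 2: 255 xor 107 = 148
byte 3: 208 xor 101 = 181
byte 4: 246 xor 110 = 152
byte 5: 102 xor  32 =  70
byte 6:  80 xor 114 =  34
byte 7: 227 xor 111 = 140
byte 8: 123 xor 111 =  20
byte 9:  50 xor 116 =  70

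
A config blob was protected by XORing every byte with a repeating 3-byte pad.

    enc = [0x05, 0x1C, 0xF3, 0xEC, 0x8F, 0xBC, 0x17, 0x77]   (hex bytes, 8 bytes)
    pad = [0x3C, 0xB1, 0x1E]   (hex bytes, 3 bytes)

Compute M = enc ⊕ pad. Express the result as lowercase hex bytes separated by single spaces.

39 ad ed d0 3e a2 2b c6

The 3-byte key repeats, so the effective keystream is 3c b1 1e 3c b1 1e 3c b1.
byte 0:   5 XOR  60 =  57
byte 1:  28 XOR 177 = 173
byte 2: 243 XOR  30 = 237
byte 3: 236 XOR  60 = 208
byte 4: 143 XOR 177 =  62
byte 5: 188 XOR  30 = 162
byte 6:  23 XOR  60 =  43
byte 7: 119 XOR 177 = 198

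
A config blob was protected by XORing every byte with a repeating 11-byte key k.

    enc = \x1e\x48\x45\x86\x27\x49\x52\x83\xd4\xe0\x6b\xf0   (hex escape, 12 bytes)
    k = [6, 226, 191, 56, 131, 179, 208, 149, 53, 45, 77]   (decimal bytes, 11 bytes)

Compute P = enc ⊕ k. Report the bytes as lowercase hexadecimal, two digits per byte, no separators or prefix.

18aafabea4fa8216e1cd26f6

The 11-byte key repeats, so the effective keystream is 06 e2 bf 38 83 b3 d0 95 35 2d 4d 06.
byte 0:  30 XOR   6 =  24
byte 1:  72 XOR 226 = 170
byte 2:  69 XOR 191 = 250
byte 3: 134 XOR  56 = 190
byte 4:  39 XOR 131 = 164
byte 5:  73 XOR 179 = 250
byte 6:  82 XOR 208 = 130
byte 7: 131 XOR 149 =  22
byte 8: 212 XOR  53 = 225
byte 9: 224 XOR  45 = 205
byte 10: 107 XOR  77 =  38
byte 11: 240 XOR   6 = 246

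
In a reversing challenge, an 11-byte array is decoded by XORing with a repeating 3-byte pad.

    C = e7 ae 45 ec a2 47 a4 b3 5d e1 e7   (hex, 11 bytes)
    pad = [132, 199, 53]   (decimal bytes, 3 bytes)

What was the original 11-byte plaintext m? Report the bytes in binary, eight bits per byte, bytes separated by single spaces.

The 3-byte key repeats, so the effective keystream is 84 c7 35 84 c7 35 84 c7 35 84 c7.
byte 0: 231 ^ 132 =  99
byte 1: 174 ^ 199 = 105
byte 2:  69 ^  53 = 112
byte 3: 236 ^ 132 = 104
byte 4: 162 ^ 199 = 101
byte 5:  71 ^  53 = 114
byte 6: 164 ^ 132 =  32
byte 7: 179 ^ 199 = 116
byte 8:  93 ^  53 = 104
byte 9: 225 ^ 132 = 101
byte 10: 231 ^ 199 =  32

01100011 01101001 01110000 01101000 01100101 01110010 00100000 01110100 01101000 01100101 00100000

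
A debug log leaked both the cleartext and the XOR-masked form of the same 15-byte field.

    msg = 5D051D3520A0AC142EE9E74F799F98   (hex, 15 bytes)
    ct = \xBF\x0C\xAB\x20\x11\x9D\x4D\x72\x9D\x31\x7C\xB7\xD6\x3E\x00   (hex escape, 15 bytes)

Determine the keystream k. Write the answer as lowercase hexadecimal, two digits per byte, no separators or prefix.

e209b615313de166b3d89bf8afa198

Since ct = msg ⊕ k, XORing both sides with msg gives k = msg ⊕ ct.
5d XOR bf = e2
05 XOR 0c = 09
1d XOR ab = b6
35 XOR 20 = 15
20 XOR 11 = 31
a0 XOR 9d = 3d
ac XOR 4d = e1
14 XOR 72 = 66
2e XOR 9d = b3
e9 XOR 31 = d8
e7 XOR 7c = 9b
4f XOR b7 = f8
79 XOR d6 = af
9f XOR 3e = a1
98 XOR 00 = 98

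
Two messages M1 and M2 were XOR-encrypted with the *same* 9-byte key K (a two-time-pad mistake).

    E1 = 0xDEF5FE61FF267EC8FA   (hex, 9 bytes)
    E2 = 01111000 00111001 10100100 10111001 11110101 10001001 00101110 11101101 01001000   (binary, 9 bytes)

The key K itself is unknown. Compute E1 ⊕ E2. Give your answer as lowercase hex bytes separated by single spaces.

E1 ⊕ E2 = (M1 ⊕ K) ⊕ (M2 ⊕ K) = M1 ⊕ M2 — the shared key cancels under XOR.
byte 0: 11011110 ⊕ 01111000 = 10100110
byte 1: 11110101 ⊕ 00111001 = 11001100
byte 2: 11111110 ⊕ 10100100 = 01011010
byte 3: 01100001 ⊕ 10111001 = 11011000
byte 4: 11111111 ⊕ 11110101 = 00001010
byte 5: 00100110 ⊕ 10001001 = 10101111
byte 6: 01111110 ⊕ 00101110 = 01010000
byte 7: 11001000 ⊕ 11101101 = 00100101
byte 8: 11111010 ⊕ 01001000 = 10110010

a6 cc 5a d8 0a af 50 25 b2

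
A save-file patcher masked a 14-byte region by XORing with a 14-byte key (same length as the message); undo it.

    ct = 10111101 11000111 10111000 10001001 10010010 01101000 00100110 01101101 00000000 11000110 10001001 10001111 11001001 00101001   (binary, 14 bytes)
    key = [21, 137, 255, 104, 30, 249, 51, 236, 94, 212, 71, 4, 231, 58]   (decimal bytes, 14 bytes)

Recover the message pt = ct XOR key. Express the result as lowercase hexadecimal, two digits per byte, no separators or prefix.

bd XOR 15 = a8
c7 XOR 89 = 4e
b8 XOR ff = 47
89 XOR 68 = e1
92 XOR 1e = 8c
68 XOR f9 = 91
26 XOR 33 = 15
6d XOR ec = 81
00 XOR 5e = 5e
c6 XOR d4 = 12
89 XOR 47 = ce
8f XOR 04 = 8b
c9 XOR e7 = 2e
29 XOR 3a = 13

a84e47e18c9115815e12ce8b2e13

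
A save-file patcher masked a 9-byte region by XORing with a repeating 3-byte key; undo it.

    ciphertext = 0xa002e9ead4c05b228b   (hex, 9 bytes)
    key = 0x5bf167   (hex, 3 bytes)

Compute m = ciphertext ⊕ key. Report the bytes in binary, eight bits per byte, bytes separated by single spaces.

11111011 11110011 10001110 10110001 00100101 10100111 00000000 11010011 11101100

The 3-byte key repeats, so the effective keystream is 5b f1 67 5b f1 67 5b f1 67.
byte 0: a0 ⊕ 5b = fb
byte 1: 02 ⊕ f1 = f3
byte 2: e9 ⊕ 67 = 8e
byte 3: ea ⊕ 5b = b1
byte 4: d4 ⊕ f1 = 25
byte 5: c0 ⊕ 67 = a7
byte 6: 5b ⊕ 5b = 00
byte 7: 22 ⊕ f1 = d3
byte 8: 8b ⊕ 67 = ec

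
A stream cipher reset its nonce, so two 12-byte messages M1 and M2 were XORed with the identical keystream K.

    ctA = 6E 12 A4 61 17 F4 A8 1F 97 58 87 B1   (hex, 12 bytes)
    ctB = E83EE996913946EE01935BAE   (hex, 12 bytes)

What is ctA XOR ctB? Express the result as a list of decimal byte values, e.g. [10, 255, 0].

[134, 44, 77, 247, 134, 205, 238, 241, 150, 203, 220, 31]

ctA ⊕ ctB = (M1 ⊕ K) ⊕ (M2 ⊕ K) = M1 ⊕ M2 — the shared key cancels under XOR.
byte 0: 01101110 ^ 11101000 = 10000110
byte 1: 00010010 ^ 00111110 = 00101100
byte 2: 10100100 ^ 11101001 = 01001101
byte 3: 01100001 ^ 10010110 = 11110111
byte 4: 00010111 ^ 10010001 = 10000110
byte 5: 11110100 ^ 00111001 = 11001101
byte 6: 10101000 ^ 01000110 = 11101110
byte 7: 00011111 ^ 11101110 = 11110001
byte 8: 10010111 ^ 00000001 = 10010110
byte 9: 01011000 ^ 10010011 = 11001011
byte 10: 10000111 ^ 01011011 = 11011100
byte 11: 10110001 ^ 10101110 = 00011111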